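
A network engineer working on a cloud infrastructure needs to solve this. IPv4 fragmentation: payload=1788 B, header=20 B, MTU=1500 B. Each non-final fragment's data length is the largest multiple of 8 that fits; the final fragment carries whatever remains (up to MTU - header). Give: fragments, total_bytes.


Max data per non-final fragment = floor((MTU - header)/8)*8 = floor((1500 - 20)/8)*8 = floor(1480/8)*8 = 1480 B
Final fragment needs no 8-byte alignment: it can carry up to MTU - header = 1480 B
Non-final fragments needed = ceil((payload - 1480) / 1480) = ceil(308/1480) = ceil(0.2081) = 1
Number of fragments = 1 + 1 = 2
Fragment sizes (data): 1 * 1480 B + 308 B (last, 308 <= 1480 OK)
Total bytes sent = payload + n_frags * header = 1788 + 2*20 = 1788 + 40 = 1828 B

2, 1828


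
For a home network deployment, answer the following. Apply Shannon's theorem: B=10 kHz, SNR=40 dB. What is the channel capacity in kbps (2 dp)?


Given: B = 10 kHz, SNR = 40 dB
SNR linear = 10^(40/10) = 10000
1 + SNR = 10001
log2(10001) = 13.2878566418
C = 10 * 1000 * 13.2878566418 = 132878.5664 bps
C = 132.878566 kbps -> 132.88 kbps (2 dp)

132.88


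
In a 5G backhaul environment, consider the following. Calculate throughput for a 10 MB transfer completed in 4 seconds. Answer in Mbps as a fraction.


Given: file = 10 MB, time = 4 s
File in Mb = 10 * 8 = 80 Mb
Throughput = 80 / 4 Mbps
Throughput = 20 Mbps

20


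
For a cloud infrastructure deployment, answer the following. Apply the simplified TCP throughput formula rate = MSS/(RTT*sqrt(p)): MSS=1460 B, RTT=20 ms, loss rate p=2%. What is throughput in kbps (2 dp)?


Given: MSS = 1460 bytes, RTT = 20 ms, loss = 2%
RTT in seconds = 20 / 1000 = 0.02
Loss rate = 2% = 0.02
sqrt(loss) = sqrt(0.02) = 0.141421356237
Throughput (bytes/s) = 1460 / (0.02 * 0.141421356237) = 516187.9503
Throughput (kbps) = 516187.9503 * 8 / 1000 = 4129.503602 -> 4129.50 kbps (2 dp)

4129.50


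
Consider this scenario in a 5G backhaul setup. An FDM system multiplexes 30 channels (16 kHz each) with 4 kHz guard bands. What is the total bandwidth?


Given: 30 channels, 16 kHz each, guard = 4 kHz
Channel bandwidth = 30 * 16 = 480 kHz
Guard bands = 29 gaps * 4 kHz = 116 kHz
Total = 480 + 116 = 596 kHz

596


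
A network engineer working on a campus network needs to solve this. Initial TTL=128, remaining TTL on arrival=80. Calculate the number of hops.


Given: initial TTL = 128, received TTL = 80
Hops = initial TTL - received TTL
Hops = 128 - 80 = 48

48


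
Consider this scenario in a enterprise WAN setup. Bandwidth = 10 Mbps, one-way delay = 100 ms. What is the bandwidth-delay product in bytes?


Given: bandwidth = 10 Mbps, delay = 100 ms
BDP in bits = 10 * 10^6 * 100 / 1000
BDP in bits = 1000000
BDP in bytes = 1000000 / 8 = 125000

125000


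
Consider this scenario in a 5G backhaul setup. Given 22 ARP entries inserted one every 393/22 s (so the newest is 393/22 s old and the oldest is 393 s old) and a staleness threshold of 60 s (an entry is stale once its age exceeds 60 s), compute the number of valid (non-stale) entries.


Ages are k * 393/22 s for k = 1..22 (spacing = 17.8636 s).
Entry k is valid iff k * 393/22 <= 60 iff k <= 22 * 60 / 393 = 3.3588
n_valid = floor(3.3588) = 3
(n_stale = 22 - 3 = 19)

3


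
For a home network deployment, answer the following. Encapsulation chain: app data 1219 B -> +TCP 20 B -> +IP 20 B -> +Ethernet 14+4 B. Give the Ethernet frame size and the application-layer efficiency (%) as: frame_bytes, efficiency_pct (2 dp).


TCP segment = 1219 + 20 = 1239 B
IP packet = 1239 + 20 = 1259 B
Ethernet frame = 1259 + 14 + 4 = 1277 B
Efficiency = app / frame = 1219 / 1277 = 0.954581 = 95.4581% -> 95.46% (2 dp)

1277, 95.46


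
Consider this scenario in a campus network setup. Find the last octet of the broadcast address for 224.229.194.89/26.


Given: IP = 224.229.194.89, prefix = /26
Host bits = 32 - 26 = 6
Network last octet = 89 AND mask = 64
Host part size = 2^6 - 1 = 63
Broadcast last octet = 64 OR 63 = 127

127


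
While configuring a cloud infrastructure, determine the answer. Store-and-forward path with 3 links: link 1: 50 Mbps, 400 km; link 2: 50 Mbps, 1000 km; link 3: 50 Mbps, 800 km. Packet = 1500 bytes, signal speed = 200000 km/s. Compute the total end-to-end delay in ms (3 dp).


Packet = 1500 bytes = 12000 bits. Store-and-forward: sum (t_trans + t_prop) per link.
Link 1: t_trans = 12000/(50*10^6) s = 0.2400 ms; t_prop = 400/200000 s = 2.0000 ms; subtotal = 2.2400 ms
Link 2: t_trans = 12000/(50*10^6) s = 0.2400 ms; t_prop = 1000/200000 s = 5.0000 ms; subtotal = 5.2400 ms
Link 3: t_trans = 12000/(50*10^6) s = 0.2400 ms; t_prop = 800/200000 s = 4.0000 ms; subtotal = 4.2400 ms
End-to-end = 2.2400 + 5.2400 + 4.2400 = 11.7200 ms -> 11.720 ms (3 dp)

11.720


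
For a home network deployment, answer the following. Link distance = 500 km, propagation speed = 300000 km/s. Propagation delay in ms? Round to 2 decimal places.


Given: distance = 500 km, speed = 300000 km/s
Delay = distance / speed = 500 / 300000 seconds
Delay in ms = 500 * 1000 / 300000
Delay = 1.6667 ms
Rounded to 2 dp = 1.67 ms

1.67


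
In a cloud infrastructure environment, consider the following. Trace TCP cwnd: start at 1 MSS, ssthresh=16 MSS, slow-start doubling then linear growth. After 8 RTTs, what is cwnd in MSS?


RTT 0: cwnd = 1 MSS (initial)
RTT 1: cwnd = 2 MSS (slow start, doubled)
RTT 2: cwnd = 4 MSS (slow start, doubled)
RTT 3: cwnd = 8 MSS (slow start, doubled)
RTT 4: cwnd = 16 MSS (slow start, doubled)
RTT 5: cwnd = 17 MSS (congestion avoidance, +1)
RTT 6: cwnd = 18 MSS (congestion avoidance, +1)
RTT 7: cwnd = 19 MSS (congestion avoidance, +1)
RTT 8: cwnd = 20 MSS (congestion avoidance, +1)

20


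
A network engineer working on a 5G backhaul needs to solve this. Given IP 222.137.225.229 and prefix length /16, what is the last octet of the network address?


Given: IP = 222.137.225.229, prefix = /16
Subnet mask = 255.255.0.0
Last octet of IP: 229
Last octet of mask: 0
Network last octet = 229 AND 0 = 0

0


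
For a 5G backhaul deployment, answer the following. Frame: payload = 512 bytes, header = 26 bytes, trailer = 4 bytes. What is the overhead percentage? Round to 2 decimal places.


Given: payload = 512 B, header = 26 B, trailer = 4 B
Overhead bytes = header + trailer = 26 + 4 = 30
Total frame = payload + overhead = 512 + 30 = 542
Overhead % = 30 / 542 * 100 = 5.5351% -> 5.54% (2 dp)

5.54


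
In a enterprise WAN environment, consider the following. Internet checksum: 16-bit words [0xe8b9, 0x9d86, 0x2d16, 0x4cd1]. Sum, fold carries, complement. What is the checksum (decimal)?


Given words: [0xe8b9, 0x9d86, 0x2d16, 0x4cd1]
Step 1: Sum all words
Raw sum = 59577 + 40326 + 11542 + 19665 = 131110
Step 2: Fold carry: (38 + 2) = 40
One's complement = ~40 & 0xFFFF = 65495

65495


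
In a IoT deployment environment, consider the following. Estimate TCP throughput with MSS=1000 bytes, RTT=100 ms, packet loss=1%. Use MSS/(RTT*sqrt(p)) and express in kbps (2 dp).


Given: MSS = 1000 bytes, RTT = 100 ms, loss = 1%
RTT in seconds = 100 / 1000 = 0.1
Loss rate = 1% = 0.01
sqrt(loss) = sqrt(0.01) = 0.1
Throughput (bytes/s) = 1000 / (0.1 * 0.1) = 100000.0000
Throughput (kbps) = 100000.0000 * 8 / 1000 = 800.000000 -> 800.00 kbps (2 dp)

800.00


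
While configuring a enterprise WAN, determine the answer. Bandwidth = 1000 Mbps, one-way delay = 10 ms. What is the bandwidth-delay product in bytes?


Given: bandwidth = 1000 Mbps, delay = 10 ms
BDP in bits = 1000 * 10^6 * 10 / 1000
BDP in bits = 10000000
BDP in bytes = 10000000 / 8 = 1250000

1250000


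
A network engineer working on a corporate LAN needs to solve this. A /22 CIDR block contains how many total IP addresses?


Given: CIDR prefix /22
Host bits = 32 - 22 = 10
Total addresses = 2^10 = 1024

1024


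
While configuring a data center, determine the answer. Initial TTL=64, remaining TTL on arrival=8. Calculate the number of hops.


Given: initial TTL = 64, received TTL = 8
Hops = initial TTL - received TTL
Hops = 64 - 8 = 56

56


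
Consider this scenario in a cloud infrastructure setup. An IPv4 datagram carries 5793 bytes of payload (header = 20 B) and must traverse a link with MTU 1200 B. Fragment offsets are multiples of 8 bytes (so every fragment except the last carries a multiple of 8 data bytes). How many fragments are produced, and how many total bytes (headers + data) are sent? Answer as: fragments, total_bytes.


Max data per non-final fragment = floor((MTU - header)/8)*8 = floor((1200 - 20)/8)*8 = floor(1180/8)*8 = 1176 B
Final fragment needs no 8-byte alignment: it can carry up to MTU - header = 1180 B
Non-final fragments needed = ceil((payload - 1180) / 1176) = ceil(4613/1176) = ceil(3.9226) = 4
Number of fragments = 4 + 1 = 5
Fragment sizes (data): 4 * 1176 B + 1089 B (last, 1089 <= 1180 OK)
Total bytes sent = payload + n_frags * header = 5793 + 5*20 = 5793 + 100 = 5893 B

5, 5893


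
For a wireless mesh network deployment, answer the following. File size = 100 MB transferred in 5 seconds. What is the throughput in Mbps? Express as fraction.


Given: file = 100 MB, time = 5 s
File in Mb = 100 * 8 = 800 Mb
Throughput = 800 / 5 Mbps
Throughput = 160 Mbps

160


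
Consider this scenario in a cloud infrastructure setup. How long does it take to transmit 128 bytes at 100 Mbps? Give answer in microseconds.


Given: packet = 128 bytes, bandwidth = 100 Mbps
Packet in bits = 128 * 8 = 1024 bits
Bandwidth = 100 * 10^6 = 100000000 bps
Time = 1024 / 100000000 seconds
Time in us = 1024 * 10^6 / 100000000 = 10.24

10.24


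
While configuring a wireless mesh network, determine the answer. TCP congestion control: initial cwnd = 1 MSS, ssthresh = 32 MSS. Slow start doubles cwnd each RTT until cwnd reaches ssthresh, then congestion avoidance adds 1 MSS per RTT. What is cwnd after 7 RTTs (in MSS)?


RTT 0: cwnd = 1 MSS (initial)
RTT 1: cwnd = 2 MSS (slow start, doubled)
RTT 2: cwnd = 4 MSS (slow start, doubled)
RTT 3: cwnd = 8 MSS (slow start, doubled)
RTT 4: cwnd = 16 MSS (slow start, doubled)
RTT 5: cwnd = 32 MSS (slow start, doubled)
RTT 6: cwnd = 33 MSS (congestion avoidance, +1)
RTT 7: cwnd = 34 MSS (congestion avoidance, +1)

34


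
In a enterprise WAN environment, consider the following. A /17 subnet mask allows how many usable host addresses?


Given: subnet mask /17
Host bits = 32 - 17 = 15
Total addresses = 2^15 = 32768
Usable hosts = 32768 - 2 (network + broadcast) = 32766

32766


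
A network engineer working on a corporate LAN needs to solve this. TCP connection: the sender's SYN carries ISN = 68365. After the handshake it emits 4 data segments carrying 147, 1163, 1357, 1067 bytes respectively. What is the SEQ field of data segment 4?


The SYN occupies sequence number ISN = 68365, so the first data byte is ISN + 1 = 68366.
SEQ of data segment i = (ISN + 1) + sum of payload sizes of segments 1..i-1.
Segment 1: SEQ = 68366, payload = 147 bytes
Segment 2: SEQ = 68513, payload = 1163 bytes
Segment 3: SEQ = 69676, payload = 1357 bytes
Segment 4: SEQ = 71033, payload = 1067 bytes
SEQ of segment 4 = 68366 + 147 + 1163 + 1357 = 71033

71033


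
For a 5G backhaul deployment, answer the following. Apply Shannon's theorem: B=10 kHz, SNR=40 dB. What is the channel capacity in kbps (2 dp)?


Given: B = 10 kHz, SNR = 40 dB
SNR linear = 10^(40/10) = 10000
1 + SNR = 10001
log2(10001) = 13.2878566418
C = 10 * 1000 * 13.2878566418 = 132878.5664 bps
C = 132.878566 kbps -> 132.88 kbps (2 dp)

132.88


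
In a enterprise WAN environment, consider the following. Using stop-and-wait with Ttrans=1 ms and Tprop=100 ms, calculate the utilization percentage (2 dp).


Given: Ttrans = 1 ms, Tprop = 100 ms
RTT = 2 * Tprop = 2 * 100 = 200 ms
U = Ttrans / (Ttrans + RTT)
U = 1 / (1 + 200)
U = 1 / 201 = 0.004975
U% = 0.50%

0.50


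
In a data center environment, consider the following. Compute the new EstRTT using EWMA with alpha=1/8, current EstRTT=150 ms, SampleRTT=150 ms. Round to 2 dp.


Given: EstRTT = 150 ms, SampleRTT = 150 ms, alpha = 1/8
New EstRTT = (1 - alpha) * EstRTT + alpha * SampleRTT
(7/8) * 150 = 131.25
(1/8) * 150 = 18.75
New EstRTT = 131.25 + 18.75 = 150 ms -> 150.00 ms (2 dp)

150.00


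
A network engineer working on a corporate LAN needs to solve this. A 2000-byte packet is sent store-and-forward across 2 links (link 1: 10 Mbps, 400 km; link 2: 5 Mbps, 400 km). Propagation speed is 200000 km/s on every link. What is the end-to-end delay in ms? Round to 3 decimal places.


Packet = 2000 bytes = 16000 bits. Store-and-forward: sum (t_trans + t_prop) per link.
Link 1: t_trans = 16000/(10*10^6) s = 1.6000 ms; t_prop = 400/200000 s = 2.0000 ms; subtotal = 3.6000 ms
Link 2: t_trans = 16000/(5*10^6) s = 3.2000 ms; t_prop = 400/200000 s = 2.0000 ms; subtotal = 5.2000 ms
End-to-end = 3.6000 + 5.2000 = 8.8000 ms -> 8.800 ms (3 dp)

8.800


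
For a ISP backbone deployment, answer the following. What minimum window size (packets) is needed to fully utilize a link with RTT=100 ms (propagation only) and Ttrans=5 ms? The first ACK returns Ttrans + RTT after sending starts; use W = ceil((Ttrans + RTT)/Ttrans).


Given: Ttrans = 5 ms, RTT = 100 ms (= 2 * Tprop, Tprop = 50 ms)
Time until first ACK returns = Ttrans + RTT = 5 + 100 = 105 ms
Need W * Ttrans >= Ttrans + RTT  ->  W >= (Ttrans + RTT) / Ttrans
(Ttrans + RTT) / Ttrans = 105 / 5 = 21
W_min = ceil(21) = 21

21


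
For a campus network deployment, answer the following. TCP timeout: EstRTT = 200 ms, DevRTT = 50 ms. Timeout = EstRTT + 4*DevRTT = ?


Given: EstRTT = 200 ms, DevRTT = 50 ms
Timeout = EstRTT + 4 * DevRTT
4 * DevRTT = 4 * 50 = 200
Timeout = 200 + 200 = 400 ms

400


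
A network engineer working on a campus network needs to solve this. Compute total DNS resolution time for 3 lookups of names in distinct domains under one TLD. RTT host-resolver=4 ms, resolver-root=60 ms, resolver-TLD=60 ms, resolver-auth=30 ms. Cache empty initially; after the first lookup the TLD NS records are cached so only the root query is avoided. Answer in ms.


Lookup 1 (cold cache): local + root + TLD + auth = 4 + 60 + 60 + 30 = 154 ms
Lookups 2..3 (TLD NS cached -> skip root; new domain -> still ask TLD and auth): local + TLD + auth = 4 + 60 + 30 = 94 ms each
Remaining 2 lookups: 2 * 94 = 188 ms
Total = 154 + 188 = 342 ms

342


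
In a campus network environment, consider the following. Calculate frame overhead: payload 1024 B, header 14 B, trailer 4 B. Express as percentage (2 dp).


Given: payload = 1024 B, header = 14 B, trailer = 4 B
Overhead bytes = header + trailer = 14 + 4 = 18
Total frame = payload + overhead = 1024 + 18 = 1042
Overhead % = 18 / 1042 * 100 = 1.7274% -> 1.73% (2 dp)

1.73


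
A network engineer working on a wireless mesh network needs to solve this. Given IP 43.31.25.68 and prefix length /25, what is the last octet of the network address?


Given: IP = 43.31.25.68, prefix = /25
Subnet mask = 255.255.255.128
Last octet of IP: 68
Last octet of mask: 128
Network last octet = 68 AND 128 = 0

0


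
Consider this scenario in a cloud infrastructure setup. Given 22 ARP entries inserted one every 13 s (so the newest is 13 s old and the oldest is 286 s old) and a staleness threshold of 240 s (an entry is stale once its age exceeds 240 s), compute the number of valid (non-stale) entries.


Ages are k * 286/22 s for k = 1..22 (spacing = 13.0000 s).
Entry k is valid iff k * 286/22 <= 240 iff k <= 22 * 240 / 286 = 18.4615
n_valid = floor(18.4615) = 18
(n_stale = 22 - 18 = 4)

18


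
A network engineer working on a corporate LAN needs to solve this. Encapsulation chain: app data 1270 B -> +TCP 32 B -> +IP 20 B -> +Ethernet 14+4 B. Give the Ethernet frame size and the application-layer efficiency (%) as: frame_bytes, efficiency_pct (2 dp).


TCP segment = 1270 + 32 = 1302 B
IP packet = 1302 + 20 = 1322 B
Ethernet frame = 1322 + 14 + 4 = 1340 B
Efficiency = app / frame = 1270 / 1340 = 0.947761 = 94.7761% -> 94.78% (2 dp)

1340, 94.78


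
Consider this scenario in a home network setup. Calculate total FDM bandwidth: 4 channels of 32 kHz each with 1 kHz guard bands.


Given: 4 channels, 32 kHz each, guard = 1 kHz
Channel bandwidth = 4 * 32 = 128 kHz
Guard bands = 3 gaps * 1 kHz = 3 kHz
Total = 128 + 3 = 131 kHz

131


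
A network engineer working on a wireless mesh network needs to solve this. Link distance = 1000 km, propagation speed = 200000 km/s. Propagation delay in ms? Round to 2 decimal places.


Given: distance = 1000 km, speed = 200000 km/s
Delay = distance / speed = 1000 / 200000 seconds
Delay in ms = 1000 * 1000 / 200000
Delay = 5.0000 ms
Rounded to 2 dp = 5.00 ms

5.00


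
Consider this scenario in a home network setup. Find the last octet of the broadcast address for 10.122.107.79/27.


Given: IP = 10.122.107.79, prefix = /27
Host bits = 32 - 27 = 5
Network last octet = 79 AND mask = 64
Host part size = 2^5 - 1 = 31
Broadcast last octet = 64 OR 31 = 95

95


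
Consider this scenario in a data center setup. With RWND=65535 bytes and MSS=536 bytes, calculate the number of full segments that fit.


Given: RWND = 65535 bytes, MSS = 536 bytes
Full segments = floor(RWND / MSS)
Full segments = floor(65535 / 536)
Full segments = floor(122.2668) = 122

122


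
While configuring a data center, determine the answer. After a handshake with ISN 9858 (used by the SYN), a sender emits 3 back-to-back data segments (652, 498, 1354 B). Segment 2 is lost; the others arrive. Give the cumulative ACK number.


SYN uses sequence number 9858; first data byte = ISN + 1 = 9859.
Segment 1: SEQ = 9859, len = 652 B, covers [9859, 10510]
Segment 2: SEQ = 10511, len = 498 B, covers [10511, 11008] [LOST]
Segment 3: SEQ = 11009, len = 1354 B, covers [11009, 12362]
In-order data received: bytes [9859, 10510] (segments 1..1).
Segment 2 missing -> gap begins at byte 10511; later segments buffered out of order.
Cumulative ACK = next expected in-order byte = 9859 + 652 = 10511

10511


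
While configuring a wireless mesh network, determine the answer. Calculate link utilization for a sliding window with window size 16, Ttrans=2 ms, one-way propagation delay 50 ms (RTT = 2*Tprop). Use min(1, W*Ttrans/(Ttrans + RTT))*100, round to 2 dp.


Given: W = 16, Ttrans = 2 ms, RTT = 100 ms (= 2 * Tprop, Tprop = 50 ms)
Cycle time = Ttrans + RTT = 2 + 100 = 102 ms (first packet sent until its ACK returns)
W * Ttrans = 16 * 2 = 32 ms of sending per cycle
W * Ttrans / (Ttrans + RTT) = 32 / 102 = 0.313725
U = min(1, 0.313725) = 0.313725
U% = 31.37%

31.37


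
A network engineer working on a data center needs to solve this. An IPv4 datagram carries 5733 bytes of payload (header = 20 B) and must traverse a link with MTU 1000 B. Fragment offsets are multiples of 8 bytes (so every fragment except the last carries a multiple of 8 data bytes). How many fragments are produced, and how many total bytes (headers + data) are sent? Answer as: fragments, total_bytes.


Max data per non-final fragment = floor((MTU - header)/8)*8 = floor((1000 - 20)/8)*8 = floor(980/8)*8 = 976 B
Final fragment needs no 8-byte alignment: it can carry up to MTU - header = 980 B
Non-final fragments needed = ceil((payload - 980) / 976) = ceil(4753/976) = ceil(4.8699) = 5
Number of fragments = 5 + 1 = 6
Fragment sizes (data): 5 * 976 B + 853 B (last, 853 <= 980 OK)
Total bytes sent = payload + n_frags * header = 5733 + 6*20 = 5733 + 120 = 5853 B

6, 5853


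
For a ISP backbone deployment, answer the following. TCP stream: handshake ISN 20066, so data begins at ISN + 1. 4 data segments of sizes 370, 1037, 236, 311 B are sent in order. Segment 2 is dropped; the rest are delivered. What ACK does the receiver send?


SYN uses sequence number 20066; first data byte = ISN + 1 = 20067.
Segment 1: SEQ = 20067, len = 370 B, covers [20067, 20436]
Segment 2: SEQ = 20437, len = 1037 B, covers [20437, 21473] [LOST]
Segment 3: SEQ = 21474, len = 236 B, covers [21474, 21709]
Segment 4: SEQ = 21710, len = 311 B, covers [21710, 22020]
In-order data received: bytes [20067, 20436] (segments 1..1).
Segment 2 missing -> gap begins at byte 20437; later segments buffered out of order.
Cumulative ACK = next expected in-order byte = 20067 + 370 = 20437

20437


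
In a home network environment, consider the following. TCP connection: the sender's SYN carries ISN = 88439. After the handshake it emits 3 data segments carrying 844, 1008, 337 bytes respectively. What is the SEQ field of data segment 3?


The SYN occupies sequence number ISN = 88439, so the first data byte is ISN + 1 = 88440.
SEQ of data segment i = (ISN + 1) + sum of payload sizes of segments 1..i-1.
Segment 1: SEQ = 88440, payload = 844 bytes
Segment 2: SEQ = 89284, payload = 1008 bytes
Segment 3: SEQ = 90292, payload = 337 bytes
SEQ of segment 3 = 88440 + 844 + 1008 = 90292

90292


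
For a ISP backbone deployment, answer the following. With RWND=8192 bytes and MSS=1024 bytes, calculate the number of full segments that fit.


Given: RWND = 8192 bytes, MSS = 1024 bytes
Full segments = floor(RWND / MSS)
Full segments = floor(8192 / 1024)
Full segments = floor(8.0) = 8

8


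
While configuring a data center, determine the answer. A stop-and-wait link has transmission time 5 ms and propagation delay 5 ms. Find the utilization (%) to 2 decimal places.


Given: Ttrans = 5 ms, Tprop = 5 ms
RTT = 2 * Tprop = 2 * 5 = 10 ms
U = Ttrans / (Ttrans + RTT)
U = 5 / (5 + 10)
U = 5 / 15 = 0.333333
U% = 33.33%

33.33


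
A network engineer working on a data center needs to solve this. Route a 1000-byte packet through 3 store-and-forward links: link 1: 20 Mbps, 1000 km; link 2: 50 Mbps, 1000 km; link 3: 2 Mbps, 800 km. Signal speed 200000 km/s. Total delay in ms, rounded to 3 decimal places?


Packet = 1000 bytes = 8000 bits. Store-and-forward: sum (t_trans + t_prop) per link.
Link 1: t_trans = 8000/(20*10^6) s = 0.4000 ms; t_prop = 1000/200000 s = 5.0000 ms; subtotal = 5.4000 ms
Link 2: t_trans = 8000/(50*10^6) s = 0.1600 ms; t_prop = 1000/200000 s = 5.0000 ms; subtotal = 5.1600 ms
Link 3: t_trans = 8000/(2*10^6) s = 4.0000 ms; t_prop = 800/200000 s = 4.0000 ms; subtotal = 8.0000 ms
End-to-end = 5.4000 + 5.1600 + 8.0000 = 18.5600 ms -> 18.560 ms (3 dp)

18.560


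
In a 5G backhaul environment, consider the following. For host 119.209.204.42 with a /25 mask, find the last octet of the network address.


Given: IP = 119.209.204.42, prefix = /25
Subnet mask = 255.255.255.128
Last octet of IP: 42
Last octet of mask: 128
Network last octet = 42 AND 128 = 0

0


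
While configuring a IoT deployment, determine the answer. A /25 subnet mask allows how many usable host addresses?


Given: subnet mask /25
Host bits = 32 - 25 = 7
Total addresses = 2^7 = 128
Usable hosts = 128 - 2 (network + broadcast) = 126

126


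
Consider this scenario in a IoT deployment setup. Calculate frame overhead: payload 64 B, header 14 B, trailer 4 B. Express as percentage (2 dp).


Given: payload = 64 B, header = 14 B, trailer = 4 B
Overhead bytes = header + trailer = 14 + 4 = 18
Total frame = payload + overhead = 64 + 18 = 82
Overhead % = 18 / 82 * 100 = 21.9512% -> 21.95% (2 dp)

21.95


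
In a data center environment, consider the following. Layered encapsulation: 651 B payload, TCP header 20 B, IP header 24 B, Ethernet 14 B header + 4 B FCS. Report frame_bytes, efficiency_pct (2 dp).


TCP segment = 651 + 20 = 671 B
IP packet = 671 + 24 = 695 B
Ethernet frame = 695 + 14 + 4 = 713 B
Efficiency = app / frame = 651 / 713 = 0.913043 = 91.3043% -> 91.30% (2 dp)

713, 91.30


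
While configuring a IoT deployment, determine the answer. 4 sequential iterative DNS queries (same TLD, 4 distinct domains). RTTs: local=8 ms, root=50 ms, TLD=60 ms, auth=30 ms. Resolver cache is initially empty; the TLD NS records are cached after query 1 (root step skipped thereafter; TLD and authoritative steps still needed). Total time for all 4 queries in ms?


Lookup 1 (cold cache): local + root + TLD + auth = 8 + 50 + 60 + 30 = 148 ms
Lookups 2..4 (TLD NS cached -> skip root; new domain -> still ask TLD and auth): local + TLD + auth = 8 + 60 + 30 = 98 ms each
Remaining 3 lookups: 3 * 98 = 294 ms
Total = 148 + 294 = 442 ms

442


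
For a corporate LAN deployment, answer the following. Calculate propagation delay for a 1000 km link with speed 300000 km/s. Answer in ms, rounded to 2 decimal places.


Given: distance = 1000 km, speed = 300000 km/s
Delay = distance / speed = 1000 / 300000 seconds
Delay in ms = 1000 * 1000 / 300000
Delay = 3.3333 ms
Rounded to 2 dp = 3.33 ms

3.33


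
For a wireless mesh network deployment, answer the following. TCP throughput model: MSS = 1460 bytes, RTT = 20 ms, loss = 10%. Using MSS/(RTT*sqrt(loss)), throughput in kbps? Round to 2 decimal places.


Given: MSS = 1460 bytes, RTT = 20 ms, loss = 10%
RTT in seconds = 20 / 1000 = 0.02
Loss rate = 10% = 0.1
sqrt(loss) = sqrt(0.1) = 0.316227766017
Throughput (bytes/s) = 1460 / (0.02 * 0.316227766017) = 230846.2692
Throughput (kbps) = 230846.2692 * 8 / 1000 = 1846.770154 -> 1846.77 kbps (2 dp)

1846.77


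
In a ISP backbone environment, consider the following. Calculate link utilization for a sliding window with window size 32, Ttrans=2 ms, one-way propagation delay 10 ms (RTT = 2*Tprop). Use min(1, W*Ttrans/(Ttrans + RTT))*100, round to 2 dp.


Given: W = 32, Ttrans = 2 ms, RTT = 20 ms (= 2 * Tprop, Tprop = 10 ms)
Cycle time = Ttrans + RTT = 2 + 20 = 22 ms (first packet sent until its ACK returns)
W * Ttrans = 32 * 2 = 64 ms of sending per cycle
W * Ttrans / (Ttrans + RTT) = 64 / 22 = 2.909091
U = min(1, 2.909091) = 1.000000
U% = 100.00%

100.00


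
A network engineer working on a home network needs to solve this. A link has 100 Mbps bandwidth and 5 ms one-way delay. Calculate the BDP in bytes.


Given: bandwidth = 100 Mbps, delay = 5 ms
BDP in bits = 100 * 10^6 * 5 / 1000
BDP in bits = 500000
BDP in bytes = 500000 / 8 = 62500

62500


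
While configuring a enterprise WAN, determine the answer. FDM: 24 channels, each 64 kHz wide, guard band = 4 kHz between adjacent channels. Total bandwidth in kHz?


Given: 24 channels, 64 kHz each, guard = 4 kHz
Channel bandwidth = 24 * 64 = 1536 kHz
Guard bands = 23 gaps * 4 kHz = 92 kHz
Total = 1536 + 92 = 1628 kHz

1628


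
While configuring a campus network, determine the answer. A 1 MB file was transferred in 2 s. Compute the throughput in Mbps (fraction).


Given: file = 1 MB, time = 2 s
File in Mb = 1 * 8 = 8 Mb
Throughput = 8 / 2 Mbps
Throughput = 4 Mbps

4


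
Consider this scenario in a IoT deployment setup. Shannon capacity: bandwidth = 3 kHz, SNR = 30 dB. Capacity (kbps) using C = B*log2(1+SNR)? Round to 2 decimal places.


Given: B = 3 kHz, SNR = 30 dB
SNR linear = 10^(30/10) = 1000
1 + SNR = 1001
log2(1001) = 9.9672262588
C = 3 * 1000 * 9.9672262588 = 29901.6788 bps
C = 29.901679 kbps -> 29.90 kbps (2 dp)

29.90


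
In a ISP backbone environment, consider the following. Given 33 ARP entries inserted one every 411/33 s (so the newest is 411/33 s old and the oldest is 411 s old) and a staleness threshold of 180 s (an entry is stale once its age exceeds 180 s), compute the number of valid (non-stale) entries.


Ages are k * 411/33 s for k = 1..33 (spacing = 12.4545 s).
Entry k is valid iff k * 411/33 <= 180 iff k <= 33 * 180 / 411 = 14.4526
n_valid = floor(14.4526) = 14
(n_stale = 33 - 14 = 19)

14


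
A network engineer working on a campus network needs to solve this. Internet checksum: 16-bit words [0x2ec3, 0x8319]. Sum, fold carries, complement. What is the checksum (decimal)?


Given words: [0x2ec3, 0x8319]
Step 1: Sum all words
Raw sum = 11971 + 33561 = 45532
One's complement = ~45532 & 0xFFFF = 20003

20003


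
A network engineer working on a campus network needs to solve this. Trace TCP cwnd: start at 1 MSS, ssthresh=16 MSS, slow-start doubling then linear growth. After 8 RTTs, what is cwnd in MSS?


RTT 0: cwnd = 1 MSS (initial)
RTT 1: cwnd = 2 MSS (slow start, doubled)
RTT 2: cwnd = 4 MSS (slow start, doubled)
RTT 3: cwnd = 8 MSS (slow start, doubled)
RTT 4: cwnd = 16 MSS (slow start, doubled)
RTT 5: cwnd = 17 MSS (congestion avoidance, +1)
RTT 6: cwnd = 18 MSS (congestion avoidance, +1)
RTT 7: cwnd = 19 MSS (congestion avoidance, +1)
RTT 8: cwnd = 20 MSS (congestion avoidance, +1)

20


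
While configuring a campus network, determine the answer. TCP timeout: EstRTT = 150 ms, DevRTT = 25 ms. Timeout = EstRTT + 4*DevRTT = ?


Given: EstRTT = 150 ms, DevRTT = 25 ms
Timeout = EstRTT + 4 * DevRTT
4 * DevRTT = 4 * 25 = 100
Timeout = 150 + 100 = 250 ms

250


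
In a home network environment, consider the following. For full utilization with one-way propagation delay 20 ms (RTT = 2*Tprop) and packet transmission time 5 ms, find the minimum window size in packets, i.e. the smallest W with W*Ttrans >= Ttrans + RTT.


Given: Ttrans = 5 ms, RTT = 40 ms (= 2 * Tprop, Tprop = 20 ms)
Time until first ACK returns = Ttrans + RTT = 5 + 40 = 45 ms
Need W * Ttrans >= Ttrans + RTT  ->  W >= (Ttrans + RTT) / Ttrans
(Ttrans + RTT) / Ttrans = 45 / 5 = 9
W_min = ceil(9) = 9

9


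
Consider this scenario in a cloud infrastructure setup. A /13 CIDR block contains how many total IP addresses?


Given: CIDR prefix /13
Host bits = 32 - 13 = 19
Total addresses = 2^19 = 524288

524288


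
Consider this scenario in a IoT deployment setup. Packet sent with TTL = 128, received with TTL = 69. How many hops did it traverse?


Given: initial TTL = 128, received TTL = 69
Hops = initial TTL - received TTL
Hops = 128 - 69 = 59

59


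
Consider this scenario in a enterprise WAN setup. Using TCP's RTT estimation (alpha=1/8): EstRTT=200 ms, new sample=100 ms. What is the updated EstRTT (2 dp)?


Given: EstRTT = 200 ms, SampleRTT = 100 ms, alpha = 1/8
New EstRTT = (1 - alpha) * EstRTT + alpha * SampleRTT
(7/8) * 200 = 175
(1/8) * 100 = 12.5
New EstRTT = 175 + 12.5 = 187.5 ms -> 187.50 ms (2 dp)

187.50


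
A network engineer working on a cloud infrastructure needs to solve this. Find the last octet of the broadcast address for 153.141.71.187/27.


Given: IP = 153.141.71.187, prefix = /27
Host bits = 32 - 27 = 5
Network last octet = 187 AND mask = 160
Host part size = 2^5 - 1 = 31
Broadcast last octet = 160 OR 31 = 191

191


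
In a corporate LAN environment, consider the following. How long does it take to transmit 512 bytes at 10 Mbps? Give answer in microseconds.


Given: packet = 512 bytes, bandwidth = 10 Mbps
Packet in bits = 512 * 8 = 4096 bits
Bandwidth = 10 * 10^6 = 10000000 bps
Time = 4096 / 10000000 seconds
Time in us = 4096 * 10^6 / 10000000 = 409.6

409.6


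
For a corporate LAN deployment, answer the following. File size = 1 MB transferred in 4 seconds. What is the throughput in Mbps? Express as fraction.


Given: file = 1 MB, time = 4 s
File in Mb = 1 * 8 = 8 Mb
Throughput = 8 / 4 Mbps
Throughput = 2 Mbps

2


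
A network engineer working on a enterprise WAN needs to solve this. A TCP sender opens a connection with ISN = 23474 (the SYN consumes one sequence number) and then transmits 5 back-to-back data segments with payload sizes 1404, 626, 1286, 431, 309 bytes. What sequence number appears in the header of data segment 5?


The SYN occupies sequence number ISN = 23474, so the first data byte is ISN + 1 = 23475.
SEQ of data segment i = (ISN + 1) + sum of payload sizes of segments 1..i-1.
Segment 1: SEQ = 23475, payload = 1404 bytes
Segment 2: SEQ = 24879, payload = 626 bytes
Segment 3: SEQ = 25505, payload = 1286 bytes
Segment 4: SEQ = 26791, payload = 431 bytes
Segment 5: SEQ = 27222, payload = 309 bytes
SEQ of segment 5 = 23475 + 1404 + 626 + 1286 + 431 = 27222

27222


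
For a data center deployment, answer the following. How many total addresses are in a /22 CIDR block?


Given: CIDR prefix /22
Host bits = 32 - 22 = 10
Total addresses = 2^10 = 1024

1024


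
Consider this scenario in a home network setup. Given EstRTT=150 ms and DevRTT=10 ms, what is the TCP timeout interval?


Given: EstRTT = 150 ms, DevRTT = 10 ms
Timeout = EstRTT + 4 * DevRTT
4 * DevRTT = 4 * 10 = 40
Timeout = 150 + 40 = 190 ms

190


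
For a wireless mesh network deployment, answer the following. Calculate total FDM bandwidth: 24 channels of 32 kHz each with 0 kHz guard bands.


Given: 24 channels, 32 kHz each, guard = 0 kHz
Channel bandwidth = 24 * 32 = 768 kHz
Guard bands = 23 gaps * 0 kHz = 0 kHz
Total = 768 + 0 = 768 kHz

768


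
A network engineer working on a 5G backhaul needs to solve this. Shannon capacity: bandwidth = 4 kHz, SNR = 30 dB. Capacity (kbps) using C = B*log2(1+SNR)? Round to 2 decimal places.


Given: B = 4 kHz, SNR = 30 dB
SNR linear = 10^(30/10) = 1000
1 + SNR = 1001
log2(1001) = 9.9672262588
C = 4 * 1000 * 9.9672262588 = 39868.9050 bps
C = 39.868905 kbps -> 39.87 kbps (2 dp)

39.87


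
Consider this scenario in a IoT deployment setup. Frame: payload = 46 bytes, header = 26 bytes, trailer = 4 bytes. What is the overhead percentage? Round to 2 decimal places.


Given: payload = 46 B, header = 26 B, trailer = 4 B
Overhead bytes = header + trailer = 26 + 4 = 30
Total frame = payload + overhead = 46 + 30 = 76
Overhead % = 30 / 76 * 100 = 39.4737% -> 39.47% (2 dp)

39.47


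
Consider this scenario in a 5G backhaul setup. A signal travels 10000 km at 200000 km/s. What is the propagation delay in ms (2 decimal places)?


Given: distance = 10000 km, speed = 200000 km/s
Delay = distance / speed = 10000 / 200000 seconds
Delay in ms = 10000 * 1000 / 200000
Delay = 50.0000 ms
Rounded to 2 dp = 50.00 ms

50.00


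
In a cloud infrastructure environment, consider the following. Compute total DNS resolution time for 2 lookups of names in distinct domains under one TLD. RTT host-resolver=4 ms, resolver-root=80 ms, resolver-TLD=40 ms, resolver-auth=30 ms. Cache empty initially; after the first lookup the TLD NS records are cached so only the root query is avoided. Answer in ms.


Lookup 1 (cold cache): local + root + TLD + auth = 4 + 80 + 40 + 30 = 154 ms
Lookups 2..2 (TLD NS cached -> skip root; new domain -> still ask TLD and auth): local + TLD + auth = 4 + 40 + 30 = 74 ms each
Remaining 1 lookups: 1 * 74 = 74 ms
Total = 154 + 74 = 228 ms

228


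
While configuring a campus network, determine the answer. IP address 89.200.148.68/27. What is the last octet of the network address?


Given: IP = 89.200.148.68, prefix = /27
Subnet mask = 255.255.255.224
Last octet of IP: 68
Last octet of mask: 224
Network last octet = 68 AND 224 = 64

64


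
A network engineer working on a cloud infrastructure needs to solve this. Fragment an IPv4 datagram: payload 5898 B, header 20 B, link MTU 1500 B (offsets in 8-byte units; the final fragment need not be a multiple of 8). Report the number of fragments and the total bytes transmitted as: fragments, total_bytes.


Max data per non-final fragment = floor((MTU - header)/8)*8 = floor((1500 - 20)/8)*8 = floor(1480/8)*8 = 1480 B
Final fragment needs no 8-byte alignment: it can carry up to MTU - header = 1480 B
Non-final fragments needed = ceil((payload - 1480) / 1480) = ceil(4418/1480) = ceil(2.9851) = 3
Number of fragments = 3 + 1 = 4
Fragment sizes (data): 3 * 1480 B + 1458 B (last, 1458 <= 1480 OK)
Total bytes sent = payload + n_frags * header = 5898 + 4*20 = 5898 + 80 = 5978 B

4, 5978


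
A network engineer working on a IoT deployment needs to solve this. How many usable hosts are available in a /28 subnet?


Given: subnet mask /28
Host bits = 32 - 28 = 4
Total addresses = 2^4 = 16
Usable hosts = 16 - 2 (network + broadcast) = 14

14


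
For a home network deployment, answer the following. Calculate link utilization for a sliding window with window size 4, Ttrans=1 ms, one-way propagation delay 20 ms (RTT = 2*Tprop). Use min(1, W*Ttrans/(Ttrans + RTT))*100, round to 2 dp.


Given: W = 4, Ttrans = 1 ms, RTT = 40 ms (= 2 * Tprop, Tprop = 20 ms)
Cycle time = Ttrans + RTT = 1 + 40 = 41 ms (first packet sent until its ACK returns)
W * Ttrans = 4 * 1 = 4 ms of sending per cycle
W * Ttrans / (Ttrans + RTT) = 4 / 41 = 0.097561
U = min(1, 0.097561) = 0.097561
U% = 9.76%

9.76


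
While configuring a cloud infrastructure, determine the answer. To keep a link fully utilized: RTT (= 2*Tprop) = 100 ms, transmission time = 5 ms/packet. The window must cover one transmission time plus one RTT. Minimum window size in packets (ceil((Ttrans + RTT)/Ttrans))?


Given: Ttrans = 5 ms, RTT = 100 ms (= 2 * Tprop, Tprop = 50 ms)
Time until first ACK returns = Ttrans + RTT = 5 + 100 = 105 ms
Need W * Ttrans >= Ttrans + RTT  ->  W >= (Ttrans + RTT) / Ttrans
(Ttrans + RTT) / Ttrans = 105 / 5 = 21
W_min = ceil(21) = 21

21


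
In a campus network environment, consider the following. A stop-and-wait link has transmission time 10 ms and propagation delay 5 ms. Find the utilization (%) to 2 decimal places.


Given: Ttrans = 10 ms, Tprop = 5 ms
RTT = 2 * Tprop = 2 * 5 = 10 ms
U = Ttrans / (Ttrans + RTT)
U = 10 / (10 + 10)
U = 10 / 20 = 0.5
U% = 50.00%

50.00


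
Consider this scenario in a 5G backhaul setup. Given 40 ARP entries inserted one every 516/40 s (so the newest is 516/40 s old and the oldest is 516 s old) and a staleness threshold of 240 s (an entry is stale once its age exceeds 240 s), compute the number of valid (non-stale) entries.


Ages are k * 516/40 s for k = 1..40 (spacing = 12.9000 s).
Entry k is valid iff k * 516/40 <= 240 iff k <= 40 * 240 / 516 = 18.6047
n_valid = floor(18.6047) = 18
(n_stale = 40 - 18 = 22)

18


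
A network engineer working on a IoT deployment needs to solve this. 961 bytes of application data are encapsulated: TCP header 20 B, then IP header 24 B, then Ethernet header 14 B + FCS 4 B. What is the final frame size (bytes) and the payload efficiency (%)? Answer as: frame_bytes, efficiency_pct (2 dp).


TCP segment = 961 + 20 = 981 B
IP packet = 981 + 24 = 1005 B
Ethernet frame = 1005 + 14 + 4 = 1023 B
Efficiency = app / frame = 961 / 1023 = 0.939394 = 93.9394% -> 93.94% (2 dp)

1023, 93.94


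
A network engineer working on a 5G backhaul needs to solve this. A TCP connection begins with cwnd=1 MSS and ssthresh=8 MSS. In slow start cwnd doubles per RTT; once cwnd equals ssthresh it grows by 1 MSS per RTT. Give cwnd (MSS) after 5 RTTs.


RTT 0: cwnd = 1 MSS (initial)
RTT 1: cwnd = 2 MSS (slow start, doubled)
RTT 2: cwnd = 4 MSS (slow start, doubled)
RTT 3: cwnd = 8 MSS (slow start, doubled)
RTT 4: cwnd = 9 MSS (congestion avoidance, +1)
RTT 5: cwnd = 10 MSS (congestion avoidance, +1)

10


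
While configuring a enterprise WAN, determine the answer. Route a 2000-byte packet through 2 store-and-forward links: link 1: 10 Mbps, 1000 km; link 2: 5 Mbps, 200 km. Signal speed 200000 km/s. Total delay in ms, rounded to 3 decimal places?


Packet = 2000 bytes = 16000 bits. Store-and-forward: sum (t_trans + t_prop) per link.
Link 1: t_trans = 16000/(10*10^6) s = 1.6000 ms; t_prop = 1000/200000 s = 5.0000 ms; subtotal = 6.6000 ms
Link 2: t_trans = 16000/(5*10^6) s = 3.2000 ms; t_prop = 200/200000 s = 1.0000 ms; subtotal = 4.2000 ms
End-to-end = 6.6000 + 4.2000 = 10.8000 ms -> 10.800 ms (3 dp)

10.800


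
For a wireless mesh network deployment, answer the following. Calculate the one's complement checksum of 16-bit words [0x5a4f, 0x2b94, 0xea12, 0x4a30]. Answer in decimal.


Given words: [0x5a4f, 0x2b94, 0xea12, 0x4a30]
Step 1: Sum all words
Raw sum = 23119 + 11156 + 59922 + 18992 = 113189
Step 2: Fold carry: (47653 + 1) = 47654
One's complement = ~47654 & 0xFFFF = 17881

17881


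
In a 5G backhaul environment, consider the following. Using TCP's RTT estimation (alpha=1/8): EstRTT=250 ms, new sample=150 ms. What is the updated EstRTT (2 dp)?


Given: EstRTT = 250 ms, SampleRTT = 150 ms, alpha = 1/8
New EstRTT = (1 - alpha) * EstRTT + alpha * SampleRTT
(7/8) * 250 = 218.75
(1/8) * 150 = 18.75
New EstRTT = 218.75 + 18.75 = 237.5 ms -> 237.50 ms (2 dp)

237.50


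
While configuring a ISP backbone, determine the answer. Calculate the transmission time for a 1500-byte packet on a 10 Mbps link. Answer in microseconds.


Given: packet = 1500 bytes, bandwidth = 10 Mbps
Packet in bits = 1500 * 8 = 12000 bits
Bandwidth = 10 * 10^6 = 10000000 bps
Time = 12000 / 10000000 seconds
Time in us = 12000 * 10^6 / 10000000 = 1200

1200
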